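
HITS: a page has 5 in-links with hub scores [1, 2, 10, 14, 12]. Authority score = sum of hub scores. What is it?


Authority = sum of hub scores of in-linkers
In-link 1: hub score = 1
In-link 2: hub score = 2
In-link 3: hub score = 10
In-link 4: hub score = 14
In-link 5: hub score = 12
Authority = 1 + 2 + 10 + 14 + 12 = 39

39


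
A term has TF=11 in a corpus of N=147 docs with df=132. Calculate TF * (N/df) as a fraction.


TF * (N/df)
= 11 * (147/132)
= 11 * 49/44
= 49/4

49/4


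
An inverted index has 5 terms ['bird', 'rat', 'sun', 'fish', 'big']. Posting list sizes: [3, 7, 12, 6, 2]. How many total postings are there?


Summing posting list sizes:
'bird': 3 postings
'rat': 7 postings
'sun': 12 postings
'fish': 6 postings
'big': 2 postings
Total = 3 + 7 + 12 + 6 + 2 = 30

30


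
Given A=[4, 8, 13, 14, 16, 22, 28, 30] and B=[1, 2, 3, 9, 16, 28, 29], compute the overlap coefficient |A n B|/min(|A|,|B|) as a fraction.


A intersect B = [16, 28]
|A intersect B| = 2
min(|A|, |B|) = min(8, 7) = 7
Overlap = 2 / 7 = 2/7

2/7


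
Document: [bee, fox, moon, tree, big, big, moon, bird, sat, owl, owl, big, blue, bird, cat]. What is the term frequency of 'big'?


Document has 15 words
Scanning for 'big':
Found at positions: [4, 5, 11]
Count = 3

3


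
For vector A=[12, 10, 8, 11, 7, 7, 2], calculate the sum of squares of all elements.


|A|^2 = sum of squared components
A[0]^2 = 12^2 = 144
A[1]^2 = 10^2 = 100
A[2]^2 = 8^2 = 64
A[3]^2 = 11^2 = 121
A[4]^2 = 7^2 = 49
A[5]^2 = 7^2 = 49
A[6]^2 = 2^2 = 4
Sum = 144 + 100 + 64 + 121 + 49 + 49 + 4 = 531

531


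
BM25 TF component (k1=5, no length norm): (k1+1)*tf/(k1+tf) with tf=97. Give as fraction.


BM25 TF component = (k1+1)*tf / (k1+tf)
k1 = 5, tf = 97
Numerator = (5+1)*97 = 582
Denominator = 5 + 97 = 102
= 582/102 = 97/17

97/17


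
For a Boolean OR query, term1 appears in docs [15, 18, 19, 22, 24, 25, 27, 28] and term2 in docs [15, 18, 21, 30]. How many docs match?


Boolean OR: find union of posting lists
term1 docs: [15, 18, 19, 22, 24, 25, 27, 28]
term2 docs: [15, 18, 21, 30]
Union: [15, 18, 19, 21, 22, 24, 25, 27, 28, 30]
|union| = 10

10


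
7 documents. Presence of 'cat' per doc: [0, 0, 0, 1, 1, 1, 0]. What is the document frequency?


Checking each document for 'cat':
Doc 1: absent
Doc 2: absent
Doc 3: absent
Doc 4: present
Doc 5: present
Doc 6: present
Doc 7: absent
df = sum of presences = 0 + 0 + 0 + 1 + 1 + 1 + 0 = 3

3


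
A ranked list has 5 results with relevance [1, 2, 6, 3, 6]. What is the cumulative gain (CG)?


Cumulative Gain = sum of relevance scores
Position 1: rel=1, running sum=1
Position 2: rel=2, running sum=3
Position 3: rel=6, running sum=9
Position 4: rel=3, running sum=12
Position 5: rel=6, running sum=18
CG = 18

18


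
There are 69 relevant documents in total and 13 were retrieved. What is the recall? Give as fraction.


Recall = retrieved_relevant / total_relevant
= 13 / 69
= 13 / (13 + 56)
= 13/69

13/69


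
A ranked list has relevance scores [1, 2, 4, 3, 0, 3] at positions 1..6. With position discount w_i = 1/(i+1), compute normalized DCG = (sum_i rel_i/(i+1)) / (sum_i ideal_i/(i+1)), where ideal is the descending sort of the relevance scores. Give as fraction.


Position discount weights w_i = 1/(i+1) for i=1..6:
Weights = [1/2, 1/3, 1/4, 1/5, 1/6, 1/7]
Actual relevance: [1, 2, 4, 3, 0, 3]
DCG = 1/2 + 2/3 + 4/4 + 3/5 + 0/6 + 3/7 = 671/210
Ideal relevance (sorted desc): [4, 3, 3, 2, 1, 0]
Ideal DCG = 4/2 + 3/3 + 3/4 + 2/5 + 1/6 + 0/7 = 259/60
nDCG = DCG / ideal_DCG = 671/210 / 259/60 = 1342/1813

1342/1813


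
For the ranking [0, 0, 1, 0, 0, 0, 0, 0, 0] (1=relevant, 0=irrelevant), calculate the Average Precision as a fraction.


Computing P@k for each relevant position:
Position 1: not relevant
Position 2: not relevant
Position 3: relevant, P@3 = 1/3 = 1/3
Position 4: not relevant
Position 5: not relevant
Position 6: not relevant
Position 7: not relevant
Position 8: not relevant
Position 9: not relevant
Sum of P@k = 1/3 = 1/3
AP = 1/3 / 1 = 1/3

1/3


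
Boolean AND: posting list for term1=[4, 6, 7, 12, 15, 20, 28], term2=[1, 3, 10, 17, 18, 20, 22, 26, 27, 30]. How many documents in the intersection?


Boolean AND: find intersection of posting lists
term1 docs: [4, 6, 7, 12, 15, 20, 28]
term2 docs: [1, 3, 10, 17, 18, 20, 22, 26, 27, 30]
Intersection: [20]
|intersection| = 1

1


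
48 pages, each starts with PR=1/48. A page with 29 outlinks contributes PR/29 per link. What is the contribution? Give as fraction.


Initial PR = 1/48 = 1/48
Outlinks = 29
Contribution per link = PR / outlinks
= 1/48 / 29
= 1/1392

1/1392


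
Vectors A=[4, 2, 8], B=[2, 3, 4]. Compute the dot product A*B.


Dot product = sum of element-wise products
A[0]*B[0] = 4*2 = 8
A[1]*B[1] = 2*3 = 6
A[2]*B[2] = 8*4 = 32
Sum = 8 + 6 + 32 = 46

46


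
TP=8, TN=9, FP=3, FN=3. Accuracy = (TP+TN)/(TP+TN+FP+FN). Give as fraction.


Accuracy = (TP + TN) / (TP + TN + FP + FN)
TP + TN = 8 + 9 = 17
Total = 8 + 9 + 3 + 3 = 23
Accuracy = 17 / 23 = 17/23

17/23


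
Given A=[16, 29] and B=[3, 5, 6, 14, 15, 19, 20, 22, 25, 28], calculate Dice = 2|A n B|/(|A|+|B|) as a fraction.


A intersect B = []
|A intersect B| = 0
|A| = 2, |B| = 10
Dice = 2*0 / (2+10)
= 0 / 12 = 0

0


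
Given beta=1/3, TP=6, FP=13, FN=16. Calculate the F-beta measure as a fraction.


P = TP/(TP+FP) = 6/19 = 6/19
R = TP/(TP+FN) = 6/22 = 3/11
beta^2 = 1/3^2 = 1/9
(1 + beta^2) = 10/9
Numerator = (1+beta^2)*P*R = 20/209
Denominator = beta^2*P + R = 2/57 + 3/11 = 193/627
F_beta = 60/193

60/193


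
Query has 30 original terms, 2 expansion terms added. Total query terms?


Original terms: 30
Expansion terms: 2
Total = 30 + 2 = 32

32


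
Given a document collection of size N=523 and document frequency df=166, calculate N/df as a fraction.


IDF ratio = N / df
= 523 / 166
= 523/166

523/166


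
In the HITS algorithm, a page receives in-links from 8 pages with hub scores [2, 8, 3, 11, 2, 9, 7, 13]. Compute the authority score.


Authority = sum of hub scores of in-linkers
In-link 1: hub score = 2
In-link 2: hub score = 8
In-link 3: hub score = 3
In-link 4: hub score = 11
In-link 5: hub score = 2
In-link 6: hub score = 9
In-link 7: hub score = 7
In-link 8: hub score = 13
Authority = 2 + 8 + 3 + 11 + 2 + 9 + 7 + 13 = 55

55


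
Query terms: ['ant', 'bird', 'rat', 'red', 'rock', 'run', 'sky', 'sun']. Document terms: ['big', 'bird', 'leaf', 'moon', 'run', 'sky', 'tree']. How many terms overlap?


Query terms: ['ant', 'bird', 'rat', 'red', 'rock', 'run', 'sky', 'sun']
Document terms: ['big', 'bird', 'leaf', 'moon', 'run', 'sky', 'tree']
Common terms: ['bird', 'run', 'sky']
Overlap count = 3

3


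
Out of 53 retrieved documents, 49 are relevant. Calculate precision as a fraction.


Precision = relevant_retrieved / total_retrieved
= 49 / 53
= 49 / (49 + 4)
= 49/53

49/53


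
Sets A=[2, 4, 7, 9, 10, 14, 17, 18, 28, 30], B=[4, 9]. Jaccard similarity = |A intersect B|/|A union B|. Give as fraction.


A intersect B = [4, 9]
|A intersect B| = 2
A union B = [2, 4, 7, 9, 10, 14, 17, 18, 28, 30]
|A union B| = 10
Jaccard = 2/10 = 1/5

1/5


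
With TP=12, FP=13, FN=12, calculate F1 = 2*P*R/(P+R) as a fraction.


F1 = 2 * P * R / (P + R)
P = TP/(TP+FP) = 12/25 = 12/25
R = TP/(TP+FN) = 12/24 = 1/2
2 * P * R = 2 * 12/25 * 1/2 = 12/25
P + R = 12/25 + 1/2 = 49/50
F1 = 12/25 / 49/50 = 24/49

24/49


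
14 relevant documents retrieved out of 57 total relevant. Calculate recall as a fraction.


Recall = retrieved_relevant / total_relevant
= 14 / 57
= 14 / (14 + 43)
= 14/57

14/57


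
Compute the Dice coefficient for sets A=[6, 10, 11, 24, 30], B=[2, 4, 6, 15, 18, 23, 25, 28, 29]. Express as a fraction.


A intersect B = [6]
|A intersect B| = 1
|A| = 5, |B| = 9
Dice = 2*1 / (5+9)
= 2 / 14 = 1/7

1/7


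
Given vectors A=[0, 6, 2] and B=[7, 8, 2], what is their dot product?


Dot product = sum of element-wise products
A[0]*B[0] = 0*7 = 0
A[1]*B[1] = 6*8 = 48
A[2]*B[2] = 2*2 = 4
Sum = 0 + 48 + 4 = 52

52


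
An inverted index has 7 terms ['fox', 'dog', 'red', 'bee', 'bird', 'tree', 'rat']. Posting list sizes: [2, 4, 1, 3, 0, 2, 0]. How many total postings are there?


Summing posting list sizes:
'fox': 2 postings
'dog': 4 postings
'red': 1 postings
'bee': 3 postings
'bird': 0 postings
'tree': 2 postings
'rat': 0 postings
Total = 2 + 4 + 1 + 3 + 0 + 2 + 0 = 12

12


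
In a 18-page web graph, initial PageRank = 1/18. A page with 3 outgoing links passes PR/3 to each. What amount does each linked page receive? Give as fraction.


Initial PR = 1/18 = 1/18
Outlinks = 3
Contribution per link = PR / outlinks
= 1/18 / 3
= 1/54

1/54


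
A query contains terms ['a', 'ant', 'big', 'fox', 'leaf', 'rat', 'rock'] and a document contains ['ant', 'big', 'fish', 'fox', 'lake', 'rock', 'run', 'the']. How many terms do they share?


Query terms: ['a', 'ant', 'big', 'fox', 'leaf', 'rat', 'rock']
Document terms: ['ant', 'big', 'fish', 'fox', 'lake', 'rock', 'run', 'the']
Common terms: ['ant', 'big', 'fox', 'rock']
Overlap count = 4

4


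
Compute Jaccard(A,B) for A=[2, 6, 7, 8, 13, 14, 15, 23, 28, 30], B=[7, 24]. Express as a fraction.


A intersect B = [7]
|A intersect B| = 1
A union B = [2, 6, 7, 8, 13, 14, 15, 23, 24, 28, 30]
|A union B| = 11
Jaccard = 1/11 = 1/11

1/11


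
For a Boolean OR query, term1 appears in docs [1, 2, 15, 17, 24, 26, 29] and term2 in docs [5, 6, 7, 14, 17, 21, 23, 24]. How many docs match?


Boolean OR: find union of posting lists
term1 docs: [1, 2, 15, 17, 24, 26, 29]
term2 docs: [5, 6, 7, 14, 17, 21, 23, 24]
Union: [1, 2, 5, 6, 7, 14, 15, 17, 21, 23, 24, 26, 29]
|union| = 13

13


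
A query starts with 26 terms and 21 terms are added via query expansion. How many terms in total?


Original terms: 26
Expansion terms: 21
Total = 26 + 21 = 47

47


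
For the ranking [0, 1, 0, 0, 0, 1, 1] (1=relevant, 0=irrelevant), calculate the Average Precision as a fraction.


Computing P@k for each relevant position:
Position 1: not relevant
Position 2: relevant, P@2 = 1/2 = 1/2
Position 3: not relevant
Position 4: not relevant
Position 5: not relevant
Position 6: relevant, P@6 = 2/6 = 1/3
Position 7: relevant, P@7 = 3/7 = 3/7
Sum of P@k = 1/2 + 1/3 + 3/7 = 53/42
AP = 53/42 / 3 = 53/126

53/126


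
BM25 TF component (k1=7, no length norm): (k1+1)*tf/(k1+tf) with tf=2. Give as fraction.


BM25 TF component = (k1+1)*tf / (k1+tf)
k1 = 7, tf = 2
Numerator = (7+1)*2 = 16
Denominator = 7 + 2 = 9
= 16/9 = 16/9

16/9


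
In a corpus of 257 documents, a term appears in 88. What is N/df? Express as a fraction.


IDF ratio = N / df
= 257 / 88
= 257/88

257/88


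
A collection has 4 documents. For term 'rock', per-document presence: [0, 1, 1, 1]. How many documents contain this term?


Checking each document for 'rock':
Doc 1: absent
Doc 2: present
Doc 3: present
Doc 4: present
df = sum of presences = 0 + 1 + 1 + 1 = 3

3


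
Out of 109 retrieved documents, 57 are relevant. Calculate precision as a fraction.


Precision = relevant_retrieved / total_retrieved
= 57 / 109
= 57 / (57 + 52)
= 57/109

57/109


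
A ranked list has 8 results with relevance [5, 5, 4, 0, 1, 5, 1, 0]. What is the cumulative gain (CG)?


Cumulative Gain = sum of relevance scores
Position 1: rel=5, running sum=5
Position 2: rel=5, running sum=10
Position 3: rel=4, running sum=14
Position 4: rel=0, running sum=14
Position 5: rel=1, running sum=15
Position 6: rel=5, running sum=20
Position 7: rel=1, running sum=21
Position 8: rel=0, running sum=21
CG = 21

21


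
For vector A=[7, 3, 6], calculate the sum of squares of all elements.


|A|^2 = sum of squared components
A[0]^2 = 7^2 = 49
A[1]^2 = 3^2 = 9
A[2]^2 = 6^2 = 36
Sum = 49 + 9 + 36 = 94

94


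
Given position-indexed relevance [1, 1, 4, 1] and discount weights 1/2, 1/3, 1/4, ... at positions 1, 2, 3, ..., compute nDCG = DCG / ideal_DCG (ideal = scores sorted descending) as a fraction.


Position discount weights w_i = 1/(i+1) for i=1..4:
Weights = [1/2, 1/3, 1/4, 1/5]
Actual relevance: [1, 1, 4, 1]
DCG = 1/2 + 1/3 + 4/4 + 1/5 = 61/30
Ideal relevance (sorted desc): [4, 1, 1, 1]
Ideal DCG = 4/2 + 1/3 + 1/4 + 1/5 = 167/60
nDCG = DCG / ideal_DCG = 61/30 / 167/60 = 122/167

122/167


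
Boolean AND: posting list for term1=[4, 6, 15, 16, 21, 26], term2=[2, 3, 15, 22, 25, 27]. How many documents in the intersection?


Boolean AND: find intersection of posting lists
term1 docs: [4, 6, 15, 16, 21, 26]
term2 docs: [2, 3, 15, 22, 25, 27]
Intersection: [15]
|intersection| = 1

1


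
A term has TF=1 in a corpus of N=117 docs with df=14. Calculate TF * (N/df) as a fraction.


TF * (N/df)
= 1 * (117/14)
= 1 * 117/14
= 117/14

117/14


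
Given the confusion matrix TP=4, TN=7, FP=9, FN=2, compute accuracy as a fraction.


Accuracy = (TP + TN) / (TP + TN + FP + FN)
TP + TN = 4 + 7 = 11
Total = 4 + 7 + 9 + 2 = 22
Accuracy = 11 / 22 = 1/2

1/2


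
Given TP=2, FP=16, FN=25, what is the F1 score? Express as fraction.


F1 = 2 * P * R / (P + R)
P = TP/(TP+FP) = 2/18 = 1/9
R = TP/(TP+FN) = 2/27 = 2/27
2 * P * R = 2 * 1/9 * 2/27 = 4/243
P + R = 1/9 + 2/27 = 5/27
F1 = 4/243 / 5/27 = 4/45

4/45


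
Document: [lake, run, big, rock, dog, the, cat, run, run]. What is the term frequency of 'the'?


Document has 9 words
Scanning for 'the':
Found at positions: [5]
Count = 1

1


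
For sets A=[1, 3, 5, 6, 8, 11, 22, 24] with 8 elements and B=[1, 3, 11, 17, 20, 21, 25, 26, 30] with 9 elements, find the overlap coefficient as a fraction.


A intersect B = [1, 3, 11]
|A intersect B| = 3
min(|A|, |B|) = min(8, 9) = 8
Overlap = 3 / 8 = 3/8

3/8


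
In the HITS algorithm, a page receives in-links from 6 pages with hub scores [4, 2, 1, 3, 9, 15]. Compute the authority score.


Authority = sum of hub scores of in-linkers
In-link 1: hub score = 4
In-link 2: hub score = 2
In-link 3: hub score = 1
In-link 4: hub score = 3
In-link 5: hub score = 9
In-link 6: hub score = 15
Authority = 4 + 2 + 1 + 3 + 9 + 15 = 34

34


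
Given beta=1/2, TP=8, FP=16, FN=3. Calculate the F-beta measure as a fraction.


P = TP/(TP+FP) = 8/24 = 1/3
R = TP/(TP+FN) = 8/11 = 8/11
beta^2 = 1/2^2 = 1/4
(1 + beta^2) = 5/4
Numerator = (1+beta^2)*P*R = 10/33
Denominator = beta^2*P + R = 1/12 + 8/11 = 107/132
F_beta = 40/107

40/107


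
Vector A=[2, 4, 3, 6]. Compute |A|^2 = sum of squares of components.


|A|^2 = sum of squared components
A[0]^2 = 2^2 = 4
A[1]^2 = 4^2 = 16
A[2]^2 = 3^2 = 9
A[3]^2 = 6^2 = 36
Sum = 4 + 16 + 9 + 36 = 65

65


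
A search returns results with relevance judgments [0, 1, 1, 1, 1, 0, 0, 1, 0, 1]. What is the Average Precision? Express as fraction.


Computing P@k for each relevant position:
Position 1: not relevant
Position 2: relevant, P@2 = 1/2 = 1/2
Position 3: relevant, P@3 = 2/3 = 2/3
Position 4: relevant, P@4 = 3/4 = 3/4
Position 5: relevant, P@5 = 4/5 = 4/5
Position 6: not relevant
Position 7: not relevant
Position 8: relevant, P@8 = 5/8 = 5/8
Position 9: not relevant
Position 10: relevant, P@10 = 6/10 = 3/5
Sum of P@k = 1/2 + 2/3 + 3/4 + 4/5 + 5/8 + 3/5 = 473/120
AP = 473/120 / 6 = 473/720

473/720


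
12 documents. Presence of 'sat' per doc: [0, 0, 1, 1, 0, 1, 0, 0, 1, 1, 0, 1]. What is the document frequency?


Checking each document for 'sat':
Doc 1: absent
Doc 2: absent
Doc 3: present
Doc 4: present
Doc 5: absent
Doc 6: present
Doc 7: absent
Doc 8: absent
Doc 9: present
Doc 10: present
Doc 11: absent
Doc 12: present
df = sum of presences = 0 + 0 + 1 + 1 + 0 + 1 + 0 + 0 + 1 + 1 + 0 + 1 = 6

6


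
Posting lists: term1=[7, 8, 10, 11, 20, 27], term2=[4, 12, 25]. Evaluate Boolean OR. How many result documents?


Boolean OR: find union of posting lists
term1 docs: [7, 8, 10, 11, 20, 27]
term2 docs: [4, 12, 25]
Union: [4, 7, 8, 10, 11, 12, 20, 25, 27]
|union| = 9

9


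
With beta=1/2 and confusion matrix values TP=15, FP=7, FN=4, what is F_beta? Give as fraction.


P = TP/(TP+FP) = 15/22 = 15/22
R = TP/(TP+FN) = 15/19 = 15/19
beta^2 = 1/2^2 = 1/4
(1 + beta^2) = 5/4
Numerator = (1+beta^2)*P*R = 1125/1672
Denominator = beta^2*P + R = 15/88 + 15/19 = 1605/1672
F_beta = 75/107

75/107


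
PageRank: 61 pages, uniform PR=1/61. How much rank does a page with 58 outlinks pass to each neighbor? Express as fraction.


Initial PR = 1/61 = 1/61
Outlinks = 58
Contribution per link = PR / outlinks
= 1/61 / 58
= 1/3538

1/3538


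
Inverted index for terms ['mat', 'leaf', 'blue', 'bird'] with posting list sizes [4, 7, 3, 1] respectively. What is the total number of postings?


Summing posting list sizes:
'mat': 4 postings
'leaf': 7 postings
'blue': 3 postings
'bird': 1 postings
Total = 4 + 7 + 3 + 1 = 15

15


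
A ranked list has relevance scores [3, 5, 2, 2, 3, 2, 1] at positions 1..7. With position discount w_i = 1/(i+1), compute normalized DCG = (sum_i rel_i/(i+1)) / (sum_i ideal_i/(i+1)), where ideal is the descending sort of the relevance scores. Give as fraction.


Position discount weights w_i = 1/(i+1) for i=1..7:
Weights = [1/2, 1/3, 1/4, 1/5, 1/6, 1/7, 1/8]
Actual relevance: [3, 5, 2, 2, 3, 2, 1]
DCG = 3/2 + 5/3 + 2/4 + 2/5 + 3/6 + 2/7 + 1/8 = 4181/840
Ideal relevance (sorted desc): [5, 3, 3, 2, 2, 2, 1]
Ideal DCG = 5/2 + 3/3 + 3/4 + 2/5 + 2/6 + 2/7 + 1/8 = 4531/840
nDCG = DCG / ideal_DCG = 4181/840 / 4531/840 = 4181/4531

4181/4531


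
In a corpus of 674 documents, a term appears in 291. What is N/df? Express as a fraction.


IDF ratio = N / df
= 674 / 291
= 674/291

674/291


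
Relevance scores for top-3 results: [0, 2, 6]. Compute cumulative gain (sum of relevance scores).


Cumulative Gain = sum of relevance scores
Position 1: rel=0, running sum=0
Position 2: rel=2, running sum=2
Position 3: rel=6, running sum=8
CG = 8

8


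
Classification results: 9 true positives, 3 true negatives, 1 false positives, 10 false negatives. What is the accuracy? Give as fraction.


Accuracy = (TP + TN) / (TP + TN + FP + FN)
TP + TN = 9 + 3 = 12
Total = 9 + 3 + 1 + 10 = 23
Accuracy = 12 / 23 = 12/23

12/23


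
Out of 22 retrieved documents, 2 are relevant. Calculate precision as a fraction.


Precision = relevant_retrieved / total_retrieved
= 2 / 22
= 2 / (2 + 20)
= 1/11

1/11


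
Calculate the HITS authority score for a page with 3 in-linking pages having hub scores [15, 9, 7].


Authority = sum of hub scores of in-linkers
In-link 1: hub score = 15
In-link 2: hub score = 9
In-link 3: hub score = 7
Authority = 15 + 9 + 7 = 31

31


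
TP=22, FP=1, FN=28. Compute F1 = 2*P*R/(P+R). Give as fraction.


F1 = 2 * P * R / (P + R)
P = TP/(TP+FP) = 22/23 = 22/23
R = TP/(TP+FN) = 22/50 = 11/25
2 * P * R = 2 * 22/23 * 11/25 = 484/575
P + R = 22/23 + 11/25 = 803/575
F1 = 484/575 / 803/575 = 44/73

44/73


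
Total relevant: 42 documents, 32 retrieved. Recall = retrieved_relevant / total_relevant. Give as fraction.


Recall = retrieved_relevant / total_relevant
= 32 / 42
= 32 / (32 + 10)
= 16/21

16/21


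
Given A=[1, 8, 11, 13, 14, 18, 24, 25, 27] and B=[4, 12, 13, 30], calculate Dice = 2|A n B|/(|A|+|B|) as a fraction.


A intersect B = [13]
|A intersect B| = 1
|A| = 9, |B| = 4
Dice = 2*1 / (9+4)
= 2 / 13 = 2/13

2/13


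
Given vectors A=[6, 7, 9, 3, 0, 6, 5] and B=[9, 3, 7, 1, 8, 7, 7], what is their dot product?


Dot product = sum of element-wise products
A[0]*B[0] = 6*9 = 54
A[1]*B[1] = 7*3 = 21
A[2]*B[2] = 9*7 = 63
A[3]*B[3] = 3*1 = 3
A[4]*B[4] = 0*8 = 0
A[5]*B[5] = 6*7 = 42
A[6]*B[6] = 5*7 = 35
Sum = 54 + 21 + 63 + 3 + 0 + 42 + 35 = 218

218


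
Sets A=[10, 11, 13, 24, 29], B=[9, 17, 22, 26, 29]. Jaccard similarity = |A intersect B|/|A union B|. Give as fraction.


A intersect B = [29]
|A intersect B| = 1
A union B = [9, 10, 11, 13, 17, 22, 24, 26, 29]
|A union B| = 9
Jaccard = 1/9 = 1/9

1/9


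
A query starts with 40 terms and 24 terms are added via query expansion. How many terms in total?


Original terms: 40
Expansion terms: 24
Total = 40 + 24 = 64

64


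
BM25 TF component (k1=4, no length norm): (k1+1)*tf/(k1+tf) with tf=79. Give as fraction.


BM25 TF component = (k1+1)*tf / (k1+tf)
k1 = 4, tf = 79
Numerator = (4+1)*79 = 395
Denominator = 4 + 79 = 83
= 395/83 = 395/83

395/83


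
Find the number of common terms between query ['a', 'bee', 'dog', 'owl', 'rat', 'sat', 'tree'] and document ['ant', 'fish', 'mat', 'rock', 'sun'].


Query terms: ['a', 'bee', 'dog', 'owl', 'rat', 'sat', 'tree']
Document terms: ['ant', 'fish', 'mat', 'rock', 'sun']
Common terms: []
Overlap count = 0

0


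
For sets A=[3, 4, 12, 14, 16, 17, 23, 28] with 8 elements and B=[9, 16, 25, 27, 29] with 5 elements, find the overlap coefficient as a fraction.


A intersect B = [16]
|A intersect B| = 1
min(|A|, |B|) = min(8, 5) = 5
Overlap = 1 / 5 = 1/5

1/5


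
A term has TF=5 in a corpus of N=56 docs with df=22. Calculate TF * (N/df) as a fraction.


TF * (N/df)
= 5 * (56/22)
= 5 * 28/11
= 140/11

140/11


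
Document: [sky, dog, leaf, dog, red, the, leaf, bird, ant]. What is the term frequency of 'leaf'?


Document has 9 words
Scanning for 'leaf':
Found at positions: [2, 6]
Count = 2

2


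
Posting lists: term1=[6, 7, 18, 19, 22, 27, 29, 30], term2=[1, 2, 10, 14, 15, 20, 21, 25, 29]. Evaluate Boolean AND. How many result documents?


Boolean AND: find intersection of posting lists
term1 docs: [6, 7, 18, 19, 22, 27, 29, 30]
term2 docs: [1, 2, 10, 14, 15, 20, 21, 25, 29]
Intersection: [29]
|intersection| = 1

1


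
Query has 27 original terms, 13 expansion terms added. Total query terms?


Original terms: 27
Expansion terms: 13
Total = 27 + 13 = 40

40


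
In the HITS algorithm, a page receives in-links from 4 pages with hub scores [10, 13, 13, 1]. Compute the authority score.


Authority = sum of hub scores of in-linkers
In-link 1: hub score = 10
In-link 2: hub score = 13
In-link 3: hub score = 13
In-link 4: hub score = 1
Authority = 10 + 13 + 13 + 1 = 37

37


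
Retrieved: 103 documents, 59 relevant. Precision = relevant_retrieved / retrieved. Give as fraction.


Precision = relevant_retrieved / total_retrieved
= 59 / 103
= 59 / (59 + 44)
= 59/103

59/103


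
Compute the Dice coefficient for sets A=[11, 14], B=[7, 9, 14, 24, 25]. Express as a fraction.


A intersect B = [14]
|A intersect B| = 1
|A| = 2, |B| = 5
Dice = 2*1 / (2+5)
= 2 / 7 = 2/7

2/7


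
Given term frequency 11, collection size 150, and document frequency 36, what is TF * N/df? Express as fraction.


TF * (N/df)
= 11 * (150/36)
= 11 * 25/6
= 275/6

275/6


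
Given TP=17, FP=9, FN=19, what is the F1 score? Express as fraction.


F1 = 2 * P * R / (P + R)
P = TP/(TP+FP) = 17/26 = 17/26
R = TP/(TP+FN) = 17/36 = 17/36
2 * P * R = 2 * 17/26 * 17/36 = 289/468
P + R = 17/26 + 17/36 = 527/468
F1 = 289/468 / 527/468 = 17/31

17/31


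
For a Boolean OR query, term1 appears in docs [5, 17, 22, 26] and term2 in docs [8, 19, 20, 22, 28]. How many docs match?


Boolean OR: find union of posting lists
term1 docs: [5, 17, 22, 26]
term2 docs: [8, 19, 20, 22, 28]
Union: [5, 8, 17, 19, 20, 22, 26, 28]
|union| = 8

8


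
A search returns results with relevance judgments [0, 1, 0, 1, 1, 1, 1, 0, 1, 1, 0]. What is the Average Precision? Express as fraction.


Computing P@k for each relevant position:
Position 1: not relevant
Position 2: relevant, P@2 = 1/2 = 1/2
Position 3: not relevant
Position 4: relevant, P@4 = 2/4 = 1/2
Position 5: relevant, P@5 = 3/5 = 3/5
Position 6: relevant, P@6 = 4/6 = 2/3
Position 7: relevant, P@7 = 5/7 = 5/7
Position 8: not relevant
Position 9: relevant, P@9 = 6/9 = 2/3
Position 10: relevant, P@10 = 7/10 = 7/10
Position 11: not relevant
Sum of P@k = 1/2 + 1/2 + 3/5 + 2/3 + 5/7 + 2/3 + 7/10 = 913/210
AP = 913/210 / 7 = 913/1470

913/1470


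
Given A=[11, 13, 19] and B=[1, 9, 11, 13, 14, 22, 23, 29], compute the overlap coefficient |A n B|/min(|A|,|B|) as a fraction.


A intersect B = [11, 13]
|A intersect B| = 2
min(|A|, |B|) = min(3, 8) = 3
Overlap = 2 / 3 = 2/3

2/3


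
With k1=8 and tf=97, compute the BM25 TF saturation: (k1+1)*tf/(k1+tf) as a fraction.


BM25 TF component = (k1+1)*tf / (k1+tf)
k1 = 8, tf = 97
Numerator = (8+1)*97 = 873
Denominator = 8 + 97 = 105
= 873/105 = 291/35

291/35


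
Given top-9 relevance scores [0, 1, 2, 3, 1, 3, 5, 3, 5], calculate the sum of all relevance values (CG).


Cumulative Gain = sum of relevance scores
Position 1: rel=0, running sum=0
Position 2: rel=1, running sum=1
Position 3: rel=2, running sum=3
Position 4: rel=3, running sum=6
Position 5: rel=1, running sum=7
Position 6: rel=3, running sum=10
Position 7: rel=5, running sum=15
Position 8: rel=3, running sum=18
Position 9: rel=5, running sum=23
CG = 23

23


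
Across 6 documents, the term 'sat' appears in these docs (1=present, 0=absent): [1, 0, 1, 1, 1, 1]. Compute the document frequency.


Checking each document for 'sat':
Doc 1: present
Doc 2: absent
Doc 3: present
Doc 4: present
Doc 5: present
Doc 6: present
df = sum of presences = 1 + 0 + 1 + 1 + 1 + 1 = 5

5


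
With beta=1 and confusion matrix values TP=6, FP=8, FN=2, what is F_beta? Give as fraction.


P = TP/(TP+FP) = 6/14 = 3/7
R = TP/(TP+FN) = 6/8 = 3/4
beta^2 = 1^2 = 1
(1 + beta^2) = 2
Numerator = (1+beta^2)*P*R = 9/14
Denominator = beta^2*P + R = 3/7 + 3/4 = 33/28
F_beta = 6/11

6/11


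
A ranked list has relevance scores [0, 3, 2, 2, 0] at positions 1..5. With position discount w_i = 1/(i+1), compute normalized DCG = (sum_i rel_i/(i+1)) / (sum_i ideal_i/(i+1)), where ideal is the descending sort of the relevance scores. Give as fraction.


Position discount weights w_i = 1/(i+1) for i=1..5:
Weights = [1/2, 1/3, 1/4, 1/5, 1/6]
Actual relevance: [0, 3, 2, 2, 0]
DCG = 0/2 + 3/3 + 2/4 + 2/5 + 0/6 = 19/10
Ideal relevance (sorted desc): [3, 2, 2, 0, 0]
Ideal DCG = 3/2 + 2/3 + 2/4 + 0/5 + 0/6 = 8/3
nDCG = DCG / ideal_DCG = 19/10 / 8/3 = 57/80

57/80


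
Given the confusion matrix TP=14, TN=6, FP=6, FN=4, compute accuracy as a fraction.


Accuracy = (TP + TN) / (TP + TN + FP + FN)
TP + TN = 14 + 6 = 20
Total = 14 + 6 + 6 + 4 = 30
Accuracy = 20 / 30 = 2/3

2/3


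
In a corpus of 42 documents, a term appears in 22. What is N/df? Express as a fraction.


IDF ratio = N / df
= 42 / 22
= 21/11

21/11


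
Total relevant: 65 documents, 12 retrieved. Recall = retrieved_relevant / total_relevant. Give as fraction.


Recall = retrieved_relevant / total_relevant
= 12 / 65
= 12 / (12 + 53)
= 12/65

12/65


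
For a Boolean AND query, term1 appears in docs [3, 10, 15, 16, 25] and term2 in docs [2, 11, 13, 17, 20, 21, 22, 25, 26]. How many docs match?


Boolean AND: find intersection of posting lists
term1 docs: [3, 10, 15, 16, 25]
term2 docs: [2, 11, 13, 17, 20, 21, 22, 25, 26]
Intersection: [25]
|intersection| = 1

1


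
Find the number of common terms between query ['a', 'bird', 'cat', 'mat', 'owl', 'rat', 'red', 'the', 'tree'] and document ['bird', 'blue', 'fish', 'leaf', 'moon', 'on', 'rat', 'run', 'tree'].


Query terms: ['a', 'bird', 'cat', 'mat', 'owl', 'rat', 'red', 'the', 'tree']
Document terms: ['bird', 'blue', 'fish', 'leaf', 'moon', 'on', 'rat', 'run', 'tree']
Common terms: ['bird', 'rat', 'tree']
Overlap count = 3

3


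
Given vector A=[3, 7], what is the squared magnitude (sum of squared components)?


|A|^2 = sum of squared components
A[0]^2 = 3^2 = 9
A[1]^2 = 7^2 = 49
Sum = 9 + 49 = 58

58


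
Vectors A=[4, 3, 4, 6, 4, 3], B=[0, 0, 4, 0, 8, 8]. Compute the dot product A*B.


Dot product = sum of element-wise products
A[0]*B[0] = 4*0 = 0
A[1]*B[1] = 3*0 = 0
A[2]*B[2] = 4*4 = 16
A[3]*B[3] = 6*0 = 0
A[4]*B[4] = 4*8 = 32
A[5]*B[5] = 3*8 = 24
Sum = 0 + 0 + 16 + 0 + 32 + 24 = 72

72


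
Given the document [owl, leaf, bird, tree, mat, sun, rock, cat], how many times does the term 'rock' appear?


Document has 8 words
Scanning for 'rock':
Found at positions: [6]
Count = 1

1


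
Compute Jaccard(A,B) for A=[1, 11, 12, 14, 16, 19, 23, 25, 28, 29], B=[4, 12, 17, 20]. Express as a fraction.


A intersect B = [12]
|A intersect B| = 1
A union B = [1, 4, 11, 12, 14, 16, 17, 19, 20, 23, 25, 28, 29]
|A union B| = 13
Jaccard = 1/13 = 1/13

1/13


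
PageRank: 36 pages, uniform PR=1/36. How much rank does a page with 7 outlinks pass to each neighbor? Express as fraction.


Initial PR = 1/36 = 1/36
Outlinks = 7
Contribution per link = PR / outlinks
= 1/36 / 7
= 1/252

1/252


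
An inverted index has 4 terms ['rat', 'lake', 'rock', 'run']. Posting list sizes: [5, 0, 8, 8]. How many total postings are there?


Summing posting list sizes:
'rat': 5 postings
'lake': 0 postings
'rock': 8 postings
'run': 8 postings
Total = 5 + 0 + 8 + 8 = 21

21


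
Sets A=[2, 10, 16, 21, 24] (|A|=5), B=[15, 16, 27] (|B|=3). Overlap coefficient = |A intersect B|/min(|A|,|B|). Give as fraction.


A intersect B = [16]
|A intersect B| = 1
min(|A|, |B|) = min(5, 3) = 3
Overlap = 1 / 3 = 1/3

1/3


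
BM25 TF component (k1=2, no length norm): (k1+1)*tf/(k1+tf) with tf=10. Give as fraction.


BM25 TF component = (k1+1)*tf / (k1+tf)
k1 = 2, tf = 10
Numerator = (2+1)*10 = 30
Denominator = 2 + 10 = 12
= 30/12 = 5/2

5/2


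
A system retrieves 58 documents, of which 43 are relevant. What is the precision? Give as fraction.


Precision = relevant_retrieved / total_retrieved
= 43 / 58
= 43 / (43 + 15)
= 43/58

43/58


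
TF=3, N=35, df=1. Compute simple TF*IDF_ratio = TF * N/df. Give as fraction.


TF * (N/df)
= 3 * (35/1)
= 3 * 35
= 105

105


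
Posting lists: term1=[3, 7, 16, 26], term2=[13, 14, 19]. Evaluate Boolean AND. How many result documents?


Boolean AND: find intersection of posting lists
term1 docs: [3, 7, 16, 26]
term2 docs: [13, 14, 19]
Intersection: []
|intersection| = 0

0


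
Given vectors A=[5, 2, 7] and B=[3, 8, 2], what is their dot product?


Dot product = sum of element-wise products
A[0]*B[0] = 5*3 = 15
A[1]*B[1] = 2*8 = 16
A[2]*B[2] = 7*2 = 14
Sum = 15 + 16 + 14 = 45

45


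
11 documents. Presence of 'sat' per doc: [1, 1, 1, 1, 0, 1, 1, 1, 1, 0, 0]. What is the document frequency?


Checking each document for 'sat':
Doc 1: present
Doc 2: present
Doc 3: present
Doc 4: present
Doc 5: absent
Doc 6: present
Doc 7: present
Doc 8: present
Doc 9: present
Doc 10: absent
Doc 11: absent
df = sum of presences = 1 + 1 + 1 + 1 + 0 + 1 + 1 + 1 + 1 + 0 + 0 = 8

8


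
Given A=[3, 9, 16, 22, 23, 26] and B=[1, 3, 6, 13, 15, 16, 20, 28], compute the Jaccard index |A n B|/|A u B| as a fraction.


A intersect B = [3, 16]
|A intersect B| = 2
A union B = [1, 3, 6, 9, 13, 15, 16, 20, 22, 23, 26, 28]
|A union B| = 12
Jaccard = 2/12 = 1/6

1/6


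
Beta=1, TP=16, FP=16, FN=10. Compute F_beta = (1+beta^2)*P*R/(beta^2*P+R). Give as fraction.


P = TP/(TP+FP) = 16/32 = 1/2
R = TP/(TP+FN) = 16/26 = 8/13
beta^2 = 1^2 = 1
(1 + beta^2) = 2
Numerator = (1+beta^2)*P*R = 8/13
Denominator = beta^2*P + R = 1/2 + 8/13 = 29/26
F_beta = 16/29

16/29


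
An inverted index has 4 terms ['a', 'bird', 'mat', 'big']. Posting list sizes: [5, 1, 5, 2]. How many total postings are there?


Summing posting list sizes:
'a': 5 postings
'bird': 1 postings
'mat': 5 postings
'big': 2 postings
Total = 5 + 1 + 5 + 2 = 13

13


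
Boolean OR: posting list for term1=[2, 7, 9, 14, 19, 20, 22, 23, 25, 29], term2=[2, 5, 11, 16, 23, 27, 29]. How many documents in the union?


Boolean OR: find union of posting lists
term1 docs: [2, 7, 9, 14, 19, 20, 22, 23, 25, 29]
term2 docs: [2, 5, 11, 16, 23, 27, 29]
Union: [2, 5, 7, 9, 11, 14, 16, 19, 20, 22, 23, 25, 27, 29]
|union| = 14

14


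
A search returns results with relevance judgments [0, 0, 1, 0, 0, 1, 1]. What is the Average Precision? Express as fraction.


Computing P@k for each relevant position:
Position 1: not relevant
Position 2: not relevant
Position 3: relevant, P@3 = 1/3 = 1/3
Position 4: not relevant
Position 5: not relevant
Position 6: relevant, P@6 = 2/6 = 1/3
Position 7: relevant, P@7 = 3/7 = 3/7
Sum of P@k = 1/3 + 1/3 + 3/7 = 23/21
AP = 23/21 / 3 = 23/63

23/63


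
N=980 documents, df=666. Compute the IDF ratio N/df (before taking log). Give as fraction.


IDF ratio = N / df
= 980 / 666
= 490/333

490/333


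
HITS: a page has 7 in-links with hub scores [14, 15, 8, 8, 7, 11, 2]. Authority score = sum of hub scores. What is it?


Authority = sum of hub scores of in-linkers
In-link 1: hub score = 14
In-link 2: hub score = 15
In-link 3: hub score = 8
In-link 4: hub score = 8
In-link 5: hub score = 7
In-link 6: hub score = 11
In-link 7: hub score = 2
Authority = 14 + 15 + 8 + 8 + 7 + 11 + 2 = 65

65


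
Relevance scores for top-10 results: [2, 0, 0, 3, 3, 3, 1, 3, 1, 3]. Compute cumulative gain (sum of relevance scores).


Cumulative Gain = sum of relevance scores
Position 1: rel=2, running sum=2
Position 2: rel=0, running sum=2
Position 3: rel=0, running sum=2
Position 4: rel=3, running sum=5
Position 5: rel=3, running sum=8
Position 6: rel=3, running sum=11
Position 7: rel=1, running sum=12
Position 8: rel=3, running sum=15
Position 9: rel=1, running sum=16
Position 10: rel=3, running sum=19
CG = 19

19


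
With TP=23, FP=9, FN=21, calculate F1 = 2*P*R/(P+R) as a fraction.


F1 = 2 * P * R / (P + R)
P = TP/(TP+FP) = 23/32 = 23/32
R = TP/(TP+FN) = 23/44 = 23/44
2 * P * R = 2 * 23/32 * 23/44 = 529/704
P + R = 23/32 + 23/44 = 437/352
F1 = 529/704 / 437/352 = 23/38

23/38


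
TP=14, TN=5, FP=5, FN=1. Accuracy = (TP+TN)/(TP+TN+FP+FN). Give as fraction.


Accuracy = (TP + TN) / (TP + TN + FP + FN)
TP + TN = 14 + 5 = 19
Total = 14 + 5 + 5 + 1 = 25
Accuracy = 19 / 25 = 19/25

19/25


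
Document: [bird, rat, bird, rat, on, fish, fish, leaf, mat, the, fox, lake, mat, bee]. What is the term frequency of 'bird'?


Document has 14 words
Scanning for 'bird':
Found at positions: [0, 2]
Count = 2

2


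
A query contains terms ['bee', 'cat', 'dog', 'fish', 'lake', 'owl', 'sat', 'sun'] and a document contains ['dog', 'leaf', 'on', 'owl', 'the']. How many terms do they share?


Query terms: ['bee', 'cat', 'dog', 'fish', 'lake', 'owl', 'sat', 'sun']
Document terms: ['dog', 'leaf', 'on', 'owl', 'the']
Common terms: ['dog', 'owl']
Overlap count = 2

2


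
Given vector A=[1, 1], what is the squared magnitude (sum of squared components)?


|A|^2 = sum of squared components
A[0]^2 = 1^2 = 1
A[1]^2 = 1^2 = 1
Sum = 1 + 1 = 2

2


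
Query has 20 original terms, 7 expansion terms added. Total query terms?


Original terms: 20
Expansion terms: 7
Total = 20 + 7 = 27

27


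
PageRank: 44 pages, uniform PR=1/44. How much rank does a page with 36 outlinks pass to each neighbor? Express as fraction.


Initial PR = 1/44 = 1/44
Outlinks = 36
Contribution per link = PR / outlinks
= 1/44 / 36
= 1/1584

1/1584


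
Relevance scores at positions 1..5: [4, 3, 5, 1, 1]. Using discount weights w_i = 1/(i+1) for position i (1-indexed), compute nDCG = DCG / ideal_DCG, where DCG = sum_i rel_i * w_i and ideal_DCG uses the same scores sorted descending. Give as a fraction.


Position discount weights w_i = 1/(i+1) for i=1..5:
Weights = [1/2, 1/3, 1/4, 1/5, 1/6]
Actual relevance: [4, 3, 5, 1, 1]
DCG = 4/2 + 3/3 + 5/4 + 1/5 + 1/6 = 277/60
Ideal relevance (sorted desc): [5, 4, 3, 1, 1]
Ideal DCG = 5/2 + 4/3 + 3/4 + 1/5 + 1/6 = 99/20
nDCG = DCG / ideal_DCG = 277/60 / 99/20 = 277/297

277/297


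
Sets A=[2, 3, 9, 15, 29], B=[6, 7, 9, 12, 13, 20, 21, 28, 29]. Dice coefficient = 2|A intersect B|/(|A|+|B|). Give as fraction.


A intersect B = [9, 29]
|A intersect B| = 2
|A| = 5, |B| = 9
Dice = 2*2 / (5+9)
= 4 / 14 = 2/7

2/7


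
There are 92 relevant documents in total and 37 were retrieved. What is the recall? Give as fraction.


Recall = retrieved_relevant / total_relevant
= 37 / 92
= 37 / (37 + 55)
= 37/92

37/92


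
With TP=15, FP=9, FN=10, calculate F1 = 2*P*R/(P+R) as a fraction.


F1 = 2 * P * R / (P + R)
P = TP/(TP+FP) = 15/24 = 5/8
R = TP/(TP+FN) = 15/25 = 3/5
2 * P * R = 2 * 5/8 * 3/5 = 3/4
P + R = 5/8 + 3/5 = 49/40
F1 = 3/4 / 49/40 = 30/49

30/49


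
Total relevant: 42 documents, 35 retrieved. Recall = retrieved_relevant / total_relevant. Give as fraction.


Recall = retrieved_relevant / total_relevant
= 35 / 42
= 35 / (35 + 7)
= 5/6

5/6


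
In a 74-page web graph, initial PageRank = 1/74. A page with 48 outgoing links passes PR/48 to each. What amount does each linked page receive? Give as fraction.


Initial PR = 1/74 = 1/74
Outlinks = 48
Contribution per link = PR / outlinks
= 1/74 / 48
= 1/3552

1/3552


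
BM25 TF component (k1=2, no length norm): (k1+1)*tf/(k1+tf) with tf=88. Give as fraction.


BM25 TF component = (k1+1)*tf / (k1+tf)
k1 = 2, tf = 88
Numerator = (2+1)*88 = 264
Denominator = 2 + 88 = 90
= 264/90 = 44/15

44/15


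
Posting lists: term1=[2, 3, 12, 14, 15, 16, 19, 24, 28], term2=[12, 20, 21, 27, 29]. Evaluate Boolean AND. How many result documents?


Boolean AND: find intersection of posting lists
term1 docs: [2, 3, 12, 14, 15, 16, 19, 24, 28]
term2 docs: [12, 20, 21, 27, 29]
Intersection: [12]
|intersection| = 1

1


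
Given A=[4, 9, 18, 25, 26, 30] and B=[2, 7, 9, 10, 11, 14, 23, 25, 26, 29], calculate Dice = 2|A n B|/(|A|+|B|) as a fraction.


A intersect B = [9, 25, 26]
|A intersect B| = 3
|A| = 6, |B| = 10
Dice = 2*3 / (6+10)
= 6 / 16 = 3/8

3/8


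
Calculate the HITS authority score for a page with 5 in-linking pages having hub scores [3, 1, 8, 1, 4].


Authority = sum of hub scores of in-linkers
In-link 1: hub score = 3
In-link 2: hub score = 1
In-link 3: hub score = 8
In-link 4: hub score = 1
In-link 5: hub score = 4
Authority = 3 + 1 + 8 + 1 + 4 = 17

17


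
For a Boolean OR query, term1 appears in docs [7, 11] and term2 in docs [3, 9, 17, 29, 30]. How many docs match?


Boolean OR: find union of posting lists
term1 docs: [7, 11]
term2 docs: [3, 9, 17, 29, 30]
Union: [3, 7, 9, 11, 17, 29, 30]
|union| = 7

7


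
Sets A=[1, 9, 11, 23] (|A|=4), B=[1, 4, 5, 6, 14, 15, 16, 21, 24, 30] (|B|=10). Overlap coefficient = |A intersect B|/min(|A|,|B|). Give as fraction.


A intersect B = [1]
|A intersect B| = 1
min(|A|, |B|) = min(4, 10) = 4
Overlap = 1 / 4 = 1/4

1/4


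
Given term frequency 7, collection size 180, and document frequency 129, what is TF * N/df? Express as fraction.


TF * (N/df)
= 7 * (180/129)
= 7 * 60/43
= 420/43

420/43


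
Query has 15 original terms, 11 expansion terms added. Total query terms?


Original terms: 15
Expansion terms: 11
Total = 15 + 11 = 26

26


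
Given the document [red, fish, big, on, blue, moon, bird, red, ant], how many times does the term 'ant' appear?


Document has 9 words
Scanning for 'ant':
Found at positions: [8]
Count = 1

1


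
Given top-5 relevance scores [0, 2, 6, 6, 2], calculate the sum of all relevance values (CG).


Cumulative Gain = sum of relevance scores
Position 1: rel=0, running sum=0
Position 2: rel=2, running sum=2
Position 3: rel=6, running sum=8
Position 4: rel=6, running sum=14
Position 5: rel=2, running sum=16
CG = 16

16


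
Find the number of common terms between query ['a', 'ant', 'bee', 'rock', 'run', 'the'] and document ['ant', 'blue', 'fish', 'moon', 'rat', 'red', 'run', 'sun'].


Query terms: ['a', 'ant', 'bee', 'rock', 'run', 'the']
Document terms: ['ant', 'blue', 'fish', 'moon', 'rat', 'red', 'run', 'sun']
Common terms: ['ant', 'run']
Overlap count = 2

2


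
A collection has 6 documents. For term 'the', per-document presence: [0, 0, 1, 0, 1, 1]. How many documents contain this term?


Checking each document for 'the':
Doc 1: absent
Doc 2: absent
Doc 3: present
Doc 4: absent
Doc 5: present
Doc 6: present
df = sum of presences = 0 + 0 + 1 + 0 + 1 + 1 = 3

3


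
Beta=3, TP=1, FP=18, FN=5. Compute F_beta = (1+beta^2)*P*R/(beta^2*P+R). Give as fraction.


P = TP/(TP+FP) = 1/19 = 1/19
R = TP/(TP+FN) = 1/6 = 1/6
beta^2 = 3^2 = 9
(1 + beta^2) = 10
Numerator = (1+beta^2)*P*R = 5/57
Denominator = beta^2*P + R = 9/19 + 1/6 = 73/114
F_beta = 10/73

10/73
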